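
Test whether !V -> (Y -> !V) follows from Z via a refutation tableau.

Yes

Initial set: {Z; !(!V -> (Y -> !V))}.
!(!V -> (Y -> !V)): α-rule — add !V, !(Y -> !V).
!(Y -> !V): α-rule — add Y, !!V.
× closes — contains both V and !V.
All 1 branch closes.
Every branch closed, so the premises entail the conclusion.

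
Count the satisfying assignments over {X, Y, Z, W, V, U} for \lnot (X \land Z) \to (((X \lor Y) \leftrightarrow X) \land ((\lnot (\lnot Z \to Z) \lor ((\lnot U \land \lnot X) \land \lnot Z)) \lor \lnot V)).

Initial set: {(\lnot (X \land Z) \to (((X \lor Y) \leftrightarrow X) \land ((\lnot (\lnot Z \to Z) \lor ((\lnot U \land \lnot X) \land \lnot Z)) \lor \lnot V)))}.
(\lnot (X \land Z) \to (((X \lor Y) \leftrightarrow X) \land ((\lnot (\lnot Z \to Z) \lor ((\lnot U \land \lnot X) \land \lnot Z)) \lor \lnot V))): β-rule — branch into \lnot \lnot (X \land Z)  //  (((X \lor Y) \leftrightarrow X) \land ((\lnot (\lnot Z \to Z) \lor ((\lnot U \land \lnot X) \land \lnot Z)) \lor \lnot V)).
  branch 1 (add \lnot \lnot (X \land Z)):
    \lnot \lnot (X \land Z): α-rule — add X, Z.
    ○ open, literals {X=true, Z=true}.
  branch 2 (add (((X \lor Y) \leftrightarrow X) \land ((\lnot (\lnot Z \to Z) \lor ((\lnot U \land \lnot X) \land \lnot Z)) \lor \lnot V))):
    (((X \lor Y) \leftrightarrow X) \land ((\lnot (\lnot Z \to Z) \lor ((\lnot U \land \lnot X) \land \lnot Z)) \lor \lnot V)): α-rule — add ((X \lor Y) \leftrightarrow X), ((\lnot (\lnot Z \to Z) \lor ((\lnot U \land \lnot X) \land \lnot Z)) \lor \lnot V).
    ((X \lor Y) \leftrightarrow X): β-rule — branch into (X \lor Y), X  //  \lnot (X \lor Y), \lnot X.
      branch 2.1 (add (X \lor Y), X):
        ((\lnot (\lnot Z \to Z) \lor ((\lnot U \land \lnot X) \land \lnot Z)) \lor \lnot V): β-rule — branch into (\lnot (\lnot Z \to Z) \lor ((\lnot U \land \lnot X) \land \lnot Z))  //  \lnot V.
          branch 2.1.1 (add (\lnot (\lnot Z \to Z) \lor ((\lnot U \land \lnot X) \land \lnot Z))):
            (X \lor Y): β-rule — branch into X  //  Y.
              branch 2.1.1.1 (add X):
                (\lnot (\lnot Z \to Z) \lor ((\lnot U \land \lnot X) \land \lnot Z)): β-rule — branch into \lnot (\lnot Z \to Z)  //  ((\lnot U \land \lnot X) \land \lnot Z).
                  branch 2.1.1.1.1 (add \lnot (\lnot Z \to Z)):
                    \lnot (\lnot Z \to Z): α-rule — add \lnot Z, \lnot Z.
                    ○ open, literals {X=true, Z=false}.
                  branch 2.1.1.1.2 (add ((\lnot U \land \lnot X) \land \lnot Z)):
                    ((\lnot U \land \lnot X) \land \lnot Z): α-rule — add (\lnot U \land \lnot X), \lnot Z.
                    (\lnot U \land \lnot X): α-rule — add \lnot U, \lnot X.
                    × closes — contains both X and \lnot X.
              branch 2.1.1.2 (add Y):
                (\lnot (\lnot Z \to Z) \lor ((\lnot U \land \lnot X) \land \lnot Z)): β-rule — branch into \lnot (\lnot Z \to Z)  //  ((\lnot U \land \lnot X) \land \lnot Z).
                  branch 2.1.1.2.1 (add \lnot (\lnot Z \to Z)):
                    \lnot (\lnot Z \to Z): α-rule — add \lnot Z, \lnot Z.
                    ○ open, literals {X=true, Y=true, Z=false}.
                  branch 2.1.1.2.2 (add ((\lnot U \land \lnot X) \land \lnot Z)):
                    ((\lnot U \land \lnot X) \land \lnot Z): α-rule — add (\lnot U \land \lnot X), \lnot Z.
                    (\lnot U \land \lnot X): α-rule — add \lnot U, \lnot X.
                    × closes — contains both X and \lnot X.
          branch 2.1.2 (add \lnot V):
            (X \lor Y): β-rule — branch into X  //  Y.
              branch 2.1.2.1 (add X):
                ○ open, literals {V=false, X=true}.
              branch 2.1.2.2 (add Y):
                ○ open, literals {V=false, X=true, Y=true}.
      branch 2.2 (add \lnot (X \lor Y), \lnot X):
        \lnot (X \lor Y): α-rule — add \lnot X, \lnot Y.
        ((\lnot (\lnot Z \to Z) \lor ((\lnot U \land \lnot X) \land \lnot Z)) \lor \lnot V): β-rule — branch into (\lnot (\lnot Z \to Z) \lor ((\lnot U \land \lnot X) \land \lnot Z))  //  \lnot V.
          branch 2.2.1 (add (\lnot (\lnot Z \to Z) \lor ((\lnot U \land \lnot X) \land \lnot Z))):
            (\lnot (\lnot Z \to Z) \lor ((\lnot U \land \lnot X) \land \lnot Z)): β-rule — branch into \lnot (\lnot Z \to Z)  //  ((\lnot U \land \lnot X) \land \lnot Z).
              branch 2.2.1.1 (add \lnot (\lnot Z \to Z)):
                \lnot (\lnot Z \to Z): α-rule — add \lnot Z, \lnot Z.
                ○ open, literals {X=false, Y=false, Z=false}.
              branch 2.2.1.2 (add ((\lnot U \land \lnot X) \land \lnot Z)):
                ((\lnot U \land \lnot X) \land \lnot Z): α-rule — add (\lnot U \land \lnot X), \lnot Z.
                (\lnot U \land \lnot X): α-rule — add \lnot U, \lnot X.
                ○ open, literals {U=false, X=false, Y=false, Z=false}.
          branch 2.2.2 (add \lnot V):
            ○ open, literals {V=false, X=false, Y=false}.
2 branches closed, 8 open.
Each open branch fixes some atoms; the unmentioned ones are free. Counting distinct full assignments: branch {X=true, Z=true} (Y, W, V, U) contributes 16 new; branch {X=true, Z=false} (Y, W, V, U) contributes 16 new; branch {X=true, Y=true, Z=false} (W, V, U) contributes 0 new; branch {V=false, X=true} (Y, Z, W, U) contributes 0 new; branch {V=false, X=true, Y=true} (Z, W, U) contributes 0 new; branch {X=false, Y=false, Z=false} (W, V, U) contributes 8 new; branch {U=false, X=false, Y=false, Z=false} (W, V) contributes 0 new; branch {V=false, X=false, Y=false} (Z, W, U) contributes 4 new. Total: 44.

44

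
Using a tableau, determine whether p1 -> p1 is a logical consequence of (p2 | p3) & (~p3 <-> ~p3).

Initial set: {((p2 | p3) & (~p3 <-> ~p3)); ~(p1 -> p1)}.
((p2 | p3) & (~p3 <-> ~p3)): α-rule — add (p2 | p3), (~p3 <-> ~p3).
~(p1 -> p1): α-rule — add p1, ~p1.
× closes — contains both p1 and ~p1.
All 1 branch closes.
Every branch closed, so the premises entail the conclusion.

Yes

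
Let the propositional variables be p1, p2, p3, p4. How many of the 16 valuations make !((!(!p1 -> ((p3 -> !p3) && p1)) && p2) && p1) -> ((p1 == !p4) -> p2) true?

Initial set: {(!((!(!p1 -> ((p3 -> !p3) && p1)) && p2) && p1) -> ((p1 == !p4) -> p2))}.
(!((!(!p1 -> ((p3 -> !p3) && p1)) && p2) && p1) -> ((p1 == !p4) -> p2)): β-rule — branch into !!((!(!p1 -> ((p3 -> !p3) && p1)) && p2) && p1)  //  ((p1 == !p4) -> p2).
  branch 1 (add !!((!(!p1 -> ((p3 -> !p3) && p1)) && p2) && p1)):
    !!((!(!p1 -> ((p3 -> !p3) && p1)) && p2) && p1): α-rule — add (!(!p1 -> ((p3 -> !p3) && p1)) && p2), p1.
    (!(!p1 -> ((p3 -> !p3) && p1)) && p2): α-rule — add !(!p1 -> ((p3 -> !p3) && p1)), p2.
    !(!p1 -> ((p3 -> !p3) && p1)): α-rule — add !p1, !((p3 -> !p3) && p1).
    × closes — contains both p1 and !p1.
  branch 2 (add ((p1 == !p4) -> p2)):
    ((p1 == !p4) -> p2): β-rule — branch into !(p1 == !p4)  //  p2.
      branch 2.1 (add !(p1 == !p4)):
        !(p1 == !p4): β-rule — branch into p1, !!p4  //  !p1, !p4.
          branch 2.1.1 (add p1, !!p4):
            ○ open, literals {p1=true, p4=true}.
          branch 2.1.2 (add !p1, !p4):
            ○ open, literals {p1=false, p4=false}.
      branch 2.2 (add p2):
        ○ open, literals {p2=true}.
1 branch closed, 3 open.
Each open branch fixes some atoms; the unmentioned ones are free. Counting distinct full assignments: branch {p1=true, p4=true} (p2, p3) contributes 4 new; branch {p1=false, p4=false} (p2, p3) contributes 4 new; branch {p2=true} (p1, p3, p4) contributes 4 new. Total: 12.

12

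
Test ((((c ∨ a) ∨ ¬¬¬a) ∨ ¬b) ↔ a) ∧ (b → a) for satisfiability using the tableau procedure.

Initial set: {(((((c ∨ a) ∨ ¬¬¬a) ∨ ¬b) ↔ a) ∧ (b → a))}.
(((((c ∨ a) ∨ ¬¬¬a) ∨ ¬b) ↔ a) ∧ (b → a)): α-rule — add ((((c ∨ a) ∨ ¬¬¬a) ∨ ¬b) ↔ a), (b → a).
((((c ∨ a) ∨ ¬¬¬a) ∨ ¬b) ↔ a): β-rule — branch into (((c ∨ a) ∨ ¬¬¬a) ∨ ¬b), a  //  ¬(((c ∨ a) ∨ ¬¬¬a) ∨ ¬b), ¬a.
  branch 1 (add (((c ∨ a) ∨ ¬¬¬a) ∨ ¬b), a):
    (b → a): β-rule — branch into ¬b  //  a.
      branch 1.1 (add ¬b):
        (((c ∨ a) ∨ ¬¬¬a) ∨ ¬b): β-rule — branch into ((c ∨ a) ∨ ¬¬¬a)  //  ¬b.
          branch 1.1.1 (add ((c ∨ a) ∨ ¬¬¬a)):
            ((c ∨ a) ∨ ¬¬¬a): β-rule — branch into (c ∨ a)  //  ¬¬¬a.
              branch 1.1.1.1 (add (c ∨ a)):
                (c ∨ a): β-rule — branch into c  //  a.
                  branch 1.1.1.1.1 (add c):
                    ○ open, literals {a=true, b=false, c=true}.
                  branch 1.1.1.1.2 (add a):
                    ○ open, literals {a=true, b=false}.
              branch 1.1.1.2 (add ¬¬¬a):
                ¬¬¬a: drop double negation, giving ¬a.
                × closes — contains both a and ¬a.
          branch 1.1.2 (add ¬b):
            ○ open, literals {a=true, b=false}.
      branch 1.2 (add a):
        (((c ∨ a) ∨ ¬¬¬a) ∨ ¬b): β-rule — branch into ((c ∨ a) ∨ ¬¬¬a)  //  ¬b.
          branch 1.2.1 (add ((c ∨ a) ∨ ¬¬¬a)):
            ((c ∨ a) ∨ ¬¬¬a): β-rule — branch into (c ∨ a)  //  ¬¬¬a.
              branch 1.2.1.1 (add (c ∨ a)):
                (c ∨ a): β-rule — branch into c  //  a.
                  branch 1.2.1.1.1 (add c):
                    ○ open, literals {a=true, c=true}.
                  branch 1.2.1.1.2 (add a):
                    ○ open, literals {a=true}.
              branch 1.2.1.2 (add ¬¬¬a):
                ¬¬¬a: drop double negation, giving ¬a.
                × closes — contains both a and ¬a.
          branch 1.2.2 (add ¬b):
            ○ open, literals {a=true, b=false}.
  branch 2 (add ¬(((c ∨ a) ∨ ¬¬¬a) ∨ ¬b), ¬a):
    ¬(((c ∨ a) ∨ ¬¬¬a) ∨ ¬b): α-rule — add ¬((c ∨ a) ∨ ¬¬¬a), ¬¬b.
    ¬((c ∨ a) ∨ ¬¬¬a): α-rule — add ¬(c ∨ a), ¬¬¬¬a.
    ¬(c ∨ a): α-rule — add ¬c, ¬a.
    ¬¬¬¬a: drop double negation, giving ¬¬a.
    × closes — contains both a and ¬a.
3 branches closed, 6 open.
An open branch gives a satisfying assignment: a=true, b=false, c=true.

Satisfiable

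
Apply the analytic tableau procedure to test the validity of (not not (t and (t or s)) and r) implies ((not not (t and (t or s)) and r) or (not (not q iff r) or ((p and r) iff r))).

Assume the negation and expand:
Initial set: {not ((not not (t and (t or s)) and r) implies ((not not (t and (t or s)) and r) or (not (not q iff r) or ((p and r) iff r))))}.
not ((not not (t and (t or s)) and r) implies ((not not (t and (t or s)) and r) or (not (not q iff r) or ((p and r) iff r)))): α-rule — add (not not (t and (t or s)) and r), not ((not not (t and (t or s)) and r) or (not (not q iff r) or ((p and r) iff r))).
(not not (t and (t or s)) and r): α-rule — add not not (t and (t or s)), r.
not ((not not (t and (t or s)) and r) or (not (not q iff r) or ((p and r) iff r))): α-rule — add not (not not (t and (t or s)) and r), not (not (not q iff r) or ((p and r) iff r)).
not not (t and (t or s)): drop double negation, giving (t and (t or s)).
not (not (not q iff r) or ((p and r) iff r)): α-rule — add not not (not q iff r), not ((p and r) iff r).
(t and (t or s)): α-rule — add t, (t or s).
not (not not (t and (t or s)) and r): β-rule — branch into not not not (t and (t or s))  //  not r.
  branch 1 (add not not not (t and (t or s))):
    not not not (t and (t or s)): drop double negation, giving not (t and (t or s)).
    not not (not q iff r): β-rule — branch into not q, r  //  not not q, not r.
      branch 1.1 (add not q, r):
        not ((p and r) iff r): β-rule — branch into (p and r), not r  //  not (p and r), r.
          branch 1.1.1 (add (p and r), not r):
            × closes — contains both r and not r.
          branch 1.1.2 (add not (p and r), r):
            (t or s): β-rule — branch into t  //  s.
              branch 1.1.2.1 (add t):
                not (t and (t or s)): β-rule — branch into not t  //  not (t or s).
                  branch 1.1.2.1.1 (add not t):
                    × closes — contains both t and not t.
                  branch 1.1.2.1.2 (add not (t or s)):
                    not (t or s): α-rule — add not t, not s.
                    × closes — contains both t and not t.
              branch 1.1.2.2 (add s):
                not (t and (t or s)): β-rule — branch into not t  //  not (t or s).
                  branch 1.1.2.2.1 (add not t):
                    × closes — contains both t and not t.
                  branch 1.1.2.2.2 (add not (t or s)):
                    not (t or s): α-rule — add not t, not s.
                    × closes — contains both t and not t.
      branch 1.2 (add not not q, not r):
        × closes — contains both r and not r.
  branch 2 (add not r):
    × closes — contains both r and not r.
All 7 branches close.
Every branch closed, so the negation is unsatisfiable and the formula is valid.

Valid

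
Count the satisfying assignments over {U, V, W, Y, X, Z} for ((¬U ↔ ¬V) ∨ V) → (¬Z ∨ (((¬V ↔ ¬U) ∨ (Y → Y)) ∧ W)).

Initial set: {T (((¬U ↔ ¬V) ∨ V) → (¬Z ∨ (((¬V ↔ ¬U) ∨ (Y → Y)) ∧ W)))}.
T (((¬U ↔ ¬V) ∨ V) → (¬Z ∨ (((¬V ↔ ¬U) ∨ (Y → Y)) ∧ W))): β-rule — branch into F ((¬U ↔ ¬V) ∨ V)  //  T (¬Z ∨ (((¬V ↔ ¬U) ∨ (Y → Y)) ∧ W)).
  branch 1 (add F ((¬U ↔ ¬V) ∨ V)):
    F ((¬U ↔ ¬V) ∨ V): α-rule — add F (¬U ↔ ¬V), F V.
    F (¬U ↔ ¬V): β-rule — branch into T ¬U, F ¬V  //  F ¬U, T ¬V.
      branch 1.1 (add T ¬U, F ¬V):
        × closes — contains both V and ¬V.
      branch 1.2 (add F ¬U, T ¬V):
        ○ open, literals {U=1, V=0}.
  branch 2 (add T (¬Z ∨ (((¬V ↔ ¬U) ∨ (Y → Y)) ∧ W))):
    T (¬Z ∨ (((¬V ↔ ¬U) ∨ (Y → Y)) ∧ W)): β-rule — branch into T ¬Z  //  T (((¬V ↔ ¬U) ∨ (Y → Y)) ∧ W).
      branch 2.1 (add T ¬Z):
        ○ open, literals {Z=0}.
      branch 2.2 (add T (((¬V ↔ ¬U) ∨ (Y → Y)) ∧ W)):
        T (((¬V ↔ ¬U) ∨ (Y → Y)) ∧ W): α-rule — add T ((¬V ↔ ¬U) ∨ (Y → Y)), T W.
        T ((¬V ↔ ¬U) ∨ (Y → Y)): β-rule — branch into T (¬V ↔ ¬U)  //  T (Y → Y).
          branch 2.2.1 (add T (¬V ↔ ¬U)):
            T (¬V ↔ ¬U): β-rule — branch into T ¬V, T ¬U  //  F ¬V, F ¬U.
              branch 2.2.1.1 (add T ¬V, T ¬U):
                ○ open, literals {U=0, V=0, W=1}.
              branch 2.2.1.2 (add F ¬V, F ¬U):
                ○ open, literals {U=1, V=1, W=1}.
          branch 2.2.2 (add T (Y → Y)):
            T (Y → Y): β-rule — branch into F Y  //  T Y.
              branch 2.2.2.1 (add F Y):
                ○ open, literals {W=1, Y=0}.
              branch 2.2.2.2 (add T Y):
                ○ open, literals {W=1, Y=1}.
1 branch closed, 6 open.
Each open branch fixes some atoms; the unmentioned ones are free. Counting distinct full assignments: branch {U=1, V=0} (W, Y, X, Z) contributes 16 new; branch {Z=0} (U, V, W, Y, X) contributes 24 new; branch {U=0, V=0, W=1} (Y, X, Z) contributes 4 new; branch {U=1, V=1, W=1} (Y, X, Z) contributes 4 new; branch {W=1, Y=0} (U, V, X, Z) contributes 2 new; branch {W=1, Y=1} (U, V, X, Z) contributes 2 new. Total: 52.

52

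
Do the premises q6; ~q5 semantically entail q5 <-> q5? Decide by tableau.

Yes

Initial set: {q6; ~q5; ~(q5 <-> q5)}.
~(q5 <-> q5): β-rule — branch into q5, ~q5  //  ~q5, q5.
  branch 1 (add q5, ~q5):
    × closes — contains both q5 and ~q5.
  branch 2 (add ~q5, q5):
    × closes — contains both q5 and ~q5.
All 2 branches close.
Every branch closed, so the premises entail the conclusion.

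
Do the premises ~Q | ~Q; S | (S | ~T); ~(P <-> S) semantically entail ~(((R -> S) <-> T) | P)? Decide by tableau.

No

Initial set: {(~Q | ~Q); (S | (S | ~T)); ~(P <-> S); ~~(((R -> S) <-> T) | P)}.
(~Q | ~Q): β-rule — branch into ~Q  //  ~Q.
  branch 1 (add ~Q):
    (S | (S | ~T)): β-rule — branch into S  //  (S | ~T).
      branch 1.1 (add S):
        ~(P <-> S): β-rule — branch into P, ~S  //  ~P, S.
          branch 1.1.1 (add P, ~S):
            × closes — contains both S and ~S.
          branch 1.1.2 (add ~P, S):
            ~~(((R -> S) <-> T) | P): β-rule — branch into ((R -> S) <-> T)  //  P.
              branch 1.1.2.1 (add ((R -> S) <-> T)):
                ((R -> S) <-> T): β-rule — branch into (R -> S), T  //  ~(R -> S), ~T.
                  branch 1.1.2.1.1 (add (R -> S), T):
                    (R -> S): β-rule — branch into ~R  //  S.
                      branch 1.1.2.1.1.1 (add ~R):
                        ○ open, literals {P=F, Q=F, R=F, S=T, T=T}.
                      branch 1.1.2.1.1.2 (add S):
                        ○ open, literals {P=F, Q=F, S=T, T=T}.
                  branch 1.1.2.1.2 (add ~(R -> S), ~T):
                    ~(R -> S): α-rule — add R, ~S.
                    × closes — contains both S and ~S.
              branch 1.1.2.2 (add P):
                × closes — contains both P and ~P.
      branch 1.2 (add (S | ~T)):
        ~(P <-> S): β-rule — branch into P, ~S  //  ~P, S.
          branch 1.2.1 (add P, ~S):
            ~~(((R -> S) <-> T) | P): β-rule — branch into ((R -> S) <-> T)  //  P.
              branch 1.2.1.1 (add ((R -> S) <-> T)):
                (S | ~T): β-rule — branch into S  //  ~T.
                  branch 1.2.1.1.1 (add S):
                    × closes — contains both S and ~S.
                  branch 1.2.1.1.2 (add ~T):
                    ((R -> S) <-> T): β-rule — branch into (R -> S), T  //  ~(R -> S), ~T.
                      branch 1.2.1.1.2.1 (add (R -> S), T):
                        × closes — contains both T and ~T.
                      branch 1.2.1.1.2.2 (add ~(R -> S), ~T):
                        ~(R -> S): α-rule — add R, ~S.
                        ○ open, literals {P=T, Q=F, R=T, S=F, T=F}.
              branch 1.2.1.2 (add P):
                (S | ~T): β-rule — branch into S  //  ~T.
                  branch 1.2.1.2.1 (add S):
                    × closes — contains both S and ~S.
                  branch 1.2.1.2.2 (add ~T):
                    ○ open, literals {P=T, Q=F, S=F, T=F}.
          branch 1.2.2 (add ~P, S):
            ~~(((R -> S) <-> T) | P): β-rule — branch into ((R -> S) <-> T)  //  P.
              branch 1.2.2.1 (add ((R -> S) <-> T)):
                (S | ~T): β-rule — branch into S  //  ~T.
                  branch 1.2.2.1.1 (add S):
                    ((R -> S) <-> T): β-rule — branch into (R -> S), T  //  ~(R -> S), ~T.
                      branch 1.2.2.1.1.1 (add (R -> S), T):
                        (R -> S): β-rule — branch into ~R  //  S.
                          branch 1.2.2.1.1.1.1 (add ~R):
                            ○ open, literals {P=F, Q=F, R=F, S=T, T=T}.
                          branch 1.2.2.1.1.1.2 (add S):
                            ○ open, literals {P=F, Q=F, S=T, T=T}.
                      branch 1.2.2.1.1.2 (add ~(R -> S), ~T):
                        ~(R -> S): α-rule — add R, ~S.
                        × closes — contains both S and ~S.
                  branch 1.2.2.1.2 (add ~T):
                    ((R -> S) <-> T): β-rule — branch into (R -> S), T  //  ~(R -> S), ~T.
                      branch 1.2.2.1.2.1 (add (R -> S), T):
                        × closes — contains both T and ~T.
                      branch 1.2.2.1.2.2 (add ~(R -> S), ~T):
                        ~(R -> S): α-rule — add R, ~S.
                        × closes — contains both S and ~S.
              branch 1.2.2.2 (add P):
                × closes — contains both P and ~P.
  branch 2 (add ~Q):
    (S | (S | ~T)): β-rule — branch into S  //  (S | ~T).
      branch 2.1 (add S):
        ~(P <-> S): β-rule — branch into P, ~S  //  ~P, S.
          branch 2.1.1 (add P, ~S):
            × closes — contains both S and ~S.
          branch 2.1.2 (add ~P, S):
            ~~(((R -> S) <-> T) | P): β-rule — branch into ((R -> S) <-> T)  //  P.
              branch 2.1.2.1 (add ((R -> S) <-> T)):
                ((R -> S) <-> T): β-rule — branch into (R -> S), T  //  ~(R -> S), ~T.
                  branch 2.1.2.1.1 (add (R -> S), T):
                    (R -> S): β-rule — branch into ~R  //  S.
                      branch 2.1.2.1.1.1 (add ~R):
                        ○ open, literals {P=F, Q=F, R=F, S=T, T=T}.
                      branch 2.1.2.1.1.2 (add S):
                        ○ open, literals {P=F, Q=F, S=T, T=T}.
                  branch 2.1.2.1.2 (add ~(R -> S), ~T):
                    ~(R -> S): α-rule — add R, ~S.
                    × closes — contains both S and ~S.
              branch 2.1.2.2 (add P):
                × closes — contains both P and ~P.
      branch 2.2 (add (S | ~T)):
        ~(P <-> S): β-rule — branch into P, ~S  //  ~P, S.
          branch 2.2.1 (add P, ~S):
            ~~(((R -> S) <-> T) | P): β-rule — branch into ((R -> S) <-> T)  //  P.
              branch 2.2.1.1 (add ((R -> S) <-> T)):
                (S | ~T): β-rule — branch into S  //  ~T.
                  branch 2.2.1.1.1 (add S):
                    × closes — contains both S and ~S.
                  branch 2.2.1.1.2 (add ~T):
                    ((R -> S) <-> T): β-rule — branch into (R -> S), T  //  ~(R -> S), ~T.
                      branch 2.2.1.1.2.1 (add (R -> S), T):
                        × closes — contains both T and ~T.
                      branch 2.2.1.1.2.2 (add ~(R -> S), ~T):
                        ~(R -> S): α-rule — add R, ~S.
                        ○ open, literals {P=T, Q=F, R=T, S=F, T=F}.
              branch 2.2.1.2 (add P):
                (S | ~T): β-rule — branch into S  //  ~T.
                  branch 2.2.1.2.1 (add S):
                    × closes — contains both S and ~S.
                  branch 2.2.1.2.2 (add ~T):
                    ○ open, literals {P=T, Q=F, S=F, T=F}.
          branch 2.2.2 (add ~P, S):
            ~~(((R -> S) <-> T) | P): β-rule — branch into ((R -> S) <-> T)  //  P.
              branch 2.2.2.1 (add ((R -> S) <-> T)):
                (S | ~T): β-rule — branch into S  //  ~T.
                  branch 2.2.2.1.1 (add S):
                    ((R -> S) <-> T): β-rule — branch into (R -> S), T  //  ~(R -> S), ~T.
                      branch 2.2.2.1.1.1 (add (R -> S), T):
                        (R -> S): β-rule — branch into ~R  //  S.
                          branch 2.2.2.1.1.1.1 (add ~R):
                            ○ open, literals {P=F, Q=F, R=F, S=T, T=T}.
                          branch 2.2.2.1.1.1.2 (add S):
                            ○ open, literals {P=F, Q=F, S=T, T=T}.
                      branch 2.2.2.1.1.2 (add ~(R -> S), ~T):
                        ~(R -> S): α-rule — add R, ~S.
                        × closes — contains both S and ~S.
                  branch 2.2.2.1.2 (add ~T):
                    ((R -> S) <-> T): β-rule — branch into (R -> S), T  //  ~(R -> S), ~T.
                      branch 2.2.2.1.2.1 (add (R -> S), T):
                        × closes — contains both T and ~T.
                      branch 2.2.2.1.2.2 (add ~(R -> S), ~T):
                        ~(R -> S): α-rule — add R, ~S.
                        × closes — contains both S and ~S.
              branch 2.2.2.2 (add P):
                × closes — contains both P and ~P.
20 branches closed, 12 open.
An open branch gives a countermodel: P=F, Q=F, R=F, S=T, T=T (unmentioned atoms arbitrary); the premises hold there but the conclusion fails.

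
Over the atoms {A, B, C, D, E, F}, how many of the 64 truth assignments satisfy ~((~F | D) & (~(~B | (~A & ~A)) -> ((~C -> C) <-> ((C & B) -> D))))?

24

Initial set: {~((~F | D) & (~(~B | (~A & ~A)) -> ((~C -> C) <-> ((C & B) -> D))))}.
~((~F | D) & (~(~B | (~A & ~A)) -> ((~C -> C) <-> ((C & B) -> D)))): β-rule — branch into ~(~F | D)  //  ~(~(~B | (~A & ~A)) -> ((~C -> C) <-> ((C & B) -> D))).
  branch 1 (add ~(~F | D)):
    ~(~F | D): α-rule — add ~~F, ~D.
    ○ open, literals {D=0, F=1}.
  branch 2 (add ~(~(~B | (~A & ~A)) -> ((~C -> C) <-> ((C & B) -> D)))):
    ~(~(~B | (~A & ~A)) -> ((~C -> C) <-> ((C & B) -> D))): α-rule — add ~(~B | (~A & ~A)), ~((~C -> C) <-> ((C & B) -> D)).
    ~(~B | (~A & ~A)): α-rule — add ~~B, ~(~A & ~A).
    ~((~C -> C) <-> ((C & B) -> D)): β-rule — branch into (~C -> C), ~((C & B) -> D)  //  ~(~C -> C), ((C & B) -> D).
      branch 2.1 (add (~C -> C), ~((C & B) -> D)):
        ~((C & B) -> D): α-rule — add (C & B), ~D.
        (C & B): α-rule — add C, B.
        ~(~A & ~A): β-rule — branch into ~~A  //  ~~A.
          branch 2.1.1 (add ~~A):
            (~C -> C): β-rule — branch into ~~C  //  C.
              branch 2.1.1.1 (add ~~C):
                ○ open, literals {A=1, B=1, C=1, D=0}.
              branch 2.1.1.2 (add C):
                ○ open, literals {A=1, B=1, C=1, D=0}.
          branch 2.1.2 (add ~~A):
            (~C -> C): β-rule — branch into ~~C  //  C.
              branch 2.1.2.1 (add ~~C):
                ○ open, literals {A=1, B=1, C=1, D=0}.
              branch 2.1.2.2 (add C):
                ○ open, literals {A=1, B=1, C=1, D=0}.
      branch 2.2 (add ~(~C -> C), ((C & B) -> D)):
        ~(~C -> C): α-rule — add ~C, ~C.
        ~(~A & ~A): β-rule — branch into ~~A  //  ~~A.
          branch 2.2.1 (add ~~A):
            ((C & B) -> D): β-rule — branch into ~(C & B)  //  D.
              branch 2.2.1.1 (add ~(C & B)):
                ~(C & B): β-rule — branch into ~C  //  ~B.
                  branch 2.2.1.1.1 (add ~C):
                    ○ open, literals {A=1, B=1, C=0}.
                  branch 2.2.1.1.2 (add ~B):
                    × closes — contains both B and ~B.
              branch 2.2.1.2 (add D):
                ○ open, literals {A=1, B=1, C=0, D=1}.
          branch 2.2.2 (add ~~A):
            ((C & B) -> D): β-rule — branch into ~(C & B)  //  D.
              branch 2.2.2.1 (add ~(C & B)):
                ~(C & B): β-rule — branch into ~C  //  ~B.
                  branch 2.2.2.1.1 (add ~C):
                    ○ open, literals {A=1, B=1, C=0}.
                  branch 2.2.2.1.2 (add ~B):
                    × closes — contains both B and ~B.
              branch 2.2.2.2 (add D):
                ○ open, literals {A=1, B=1, C=0, D=1}.
2 branches closed, 9 open.
Each open branch fixes some atoms; the unmentioned ones are free. Counting distinct full assignments: branch {D=0, F=1} (A, B, C, E) contributes 16 new; branch {A=1, B=1, C=1, D=0} (E, F) contributes 2 new; branch {A=1, B=1, C=1, D=0} (E, F) contributes 0 new; branch {A=1, B=1, C=1, D=0} (E, F) contributes 0 new; branch {A=1, B=1, C=1, D=0} (E, F) contributes 0 new; branch {A=1, B=1, C=0} (D, E, F) contributes 6 new; branch {A=1, B=1, C=0, D=1} (E, F) contributes 0 new; branch {A=1, B=1, C=0} (D, E, F) contributes 0 new; branch {A=1, B=1, C=0, D=1} (E, F) contributes 0 new. Total: 24.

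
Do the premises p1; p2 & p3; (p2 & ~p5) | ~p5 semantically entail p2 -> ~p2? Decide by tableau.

Initial set: {p1; (p2 & p3); ((p2 & ~p5) | ~p5); ~(p2 -> ~p2)}.
(p2 & p3): α-rule — add p2, p3.
~(p2 -> ~p2): α-rule — add p2, ~~p2.
((p2 & ~p5) | ~p5): β-rule — branch into (p2 & ~p5)  //  ~p5.
  branch 1 (add (p2 & ~p5)):
    (p2 & ~p5): α-rule — add p2, ~p5.
    ○ open, literals {p1=1, p2=1, p3=1, p5=0}.
  branch 2 (add ~p5):
    ○ open, literals {p1=1, p2=1, p3=1, p5=0}.
0 branches closed, 2 open.
An open branch gives a countermodel: p1=1, p2=1, p3=1, p5=0 (unmentioned atoms arbitrary); the premises hold there but the conclusion fails.

No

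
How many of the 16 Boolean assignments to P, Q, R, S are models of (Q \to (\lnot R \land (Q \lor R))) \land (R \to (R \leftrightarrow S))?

10

Initial set: {T ((Q \to (\lnot R \land (Q \lor R))) \land (R \to (R \leftrightarrow S)))}.
T ((Q \to (\lnot R \land (Q \lor R))) \land (R \to (R \leftrightarrow S))): α-rule — add T (Q \to (\lnot R \land (Q \lor R))), T (R \to (R \leftrightarrow S)).
T (Q \to (\lnot R \land (Q \lor R))): β-rule — branch into F Q  //  T (\lnot R \land (Q \lor R)).
  branch 1 (add F Q):
    T (R \to (R \leftrightarrow S)): β-rule — branch into F R  //  T (R \leftrightarrow S).
      branch 1.1 (add F R):
        ○ open, literals {Q=F, R=F}.
      branch 1.2 (add T (R \leftrightarrow S)):
        T (R \leftrightarrow S): β-rule — branch into T R, T S  //  F R, F S.
          branch 1.2.1 (add T R, T S):
            ○ open, literals {Q=F, R=T, S=T}.
          branch 1.2.2 (add F R, F S):
            ○ open, literals {Q=F, R=F, S=F}.
  branch 2 (add T (\lnot R \land (Q \lor R))):
    T (\lnot R \land (Q \lor R)): α-rule — add T \lnot R, T (Q \lor R).
    T (R \to (R \leftrightarrow S)): β-rule — branch into F R  //  T (R \leftrightarrow S).
      branch 2.1 (add F R):
        T (Q \lor R): β-rule — branch into T Q  //  T R.
          branch 2.1.1 (add T Q):
            ○ open, literals {Q=T, R=F}.
          branch 2.1.2 (add T R):
            × closes — contains both R and \lnot R.
      branch 2.2 (add T (R \leftrightarrow S)):
        T (Q \lor R): β-rule — branch into T Q  //  T R.
          branch 2.2.1 (add T Q):
            T (R \leftrightarrow S): β-rule — branch into T R, T S  //  F R, F S.
              branch 2.2.1.1 (add T R, T S):
                × closes — contains both R and \lnot R.
              branch 2.2.1.2 (add F R, F S):
                ○ open, literals {Q=T, R=F, S=F}.
          branch 2.2.2 (add T R):
            × closes — contains both R and \lnot R.
3 branches closed, 5 open.
Each open branch fixes some atoms; the unmentioned ones are free. Counting distinct full assignments: branch {Q=F, R=F} (P, S) contributes 4 new; branch {Q=F, R=T, S=T} (P) contributes 2 new; branch {Q=F, R=F, S=F} (P) contributes 0 new; branch {Q=T, R=F} (P, S) contributes 4 new; branch {Q=T, R=F, S=F} (P) contributes 0 new. Total: 10.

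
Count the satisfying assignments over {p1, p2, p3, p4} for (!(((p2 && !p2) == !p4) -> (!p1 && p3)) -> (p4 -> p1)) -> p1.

10

Initial set: {T ((!(((p2 && !p2) == !p4) -> (!p1 && p3)) -> (p4 -> p1)) -> p1)}.
T ((!(((p2 && !p2) == !p4) -> (!p1 && p3)) -> (p4 -> p1)) -> p1): β-rule — branch into F (!(((p2 && !p2) == !p4) -> (!p1 && p3)) -> (p4 -> p1))  //  T p1.
  branch 1 (add F (!(((p2 && !p2) == !p4) -> (!p1 && p3)) -> (p4 -> p1))):
    F (!(((p2 && !p2) == !p4) -> (!p1 && p3)) -> (p4 -> p1)): α-rule — add T !(((p2 && !p2) == !p4) -> (!p1 && p3)), F (p4 -> p1).
    T !(((p2 && !p2) == !p4) -> (!p1 && p3)): α-rule — add T ((p2 && !p2) == !p4), F (!p1 && p3).
    F (p4 -> p1): α-rule — add T p4, F p1.
    T ((p2 && !p2) == !p4): β-rule — branch into T (p2 && !p2), T !p4  //  F (p2 && !p2), F !p4.
      branch 1.1 (add T (p2 && !p2), T !p4):
        × closes — contains both p4 and !p4.
      branch 1.2 (add F (p2 && !p2), F !p4):
        F (!p1 && p3): β-rule — branch into F !p1  //  F p3.
          branch 1.2.1 (add F !p1):
            × closes — contains both p1 and !p1.
          branch 1.2.2 (add F p3):
            F (p2 && !p2): β-rule — branch into F p2  //  F !p2.
              branch 1.2.2.1 (add F p2):
                ○ open, literals {p1=F, p2=F, p3=F, p4=T}.
              branch 1.2.2.2 (add F !p2):
                ○ open, literals {p1=F, p2=T, p3=F, p4=T}.
  branch 2 (add T p1):
    ○ open, literals {p1=T}.
2 branches closed, 3 open.
Each open branch fixes some atoms; the unmentioned ones are free. Counting distinct full assignments: branch {p1=F, p2=F, p3=F, p4=T} (none free) contributes 1 new; branch {p1=F, p2=T, p3=F, p4=T} (none free) contributes 1 new; branch {p1=T} (p2, p3, p4) contributes 8 new. Total: 10.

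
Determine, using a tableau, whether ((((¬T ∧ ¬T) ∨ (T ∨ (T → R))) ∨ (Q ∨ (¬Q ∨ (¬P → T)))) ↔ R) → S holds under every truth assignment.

Assume the negation and expand:
Initial set: {F (((((¬T ∧ ¬T) ∨ (T ∨ (T → R))) ∨ (Q ∨ (¬Q ∨ (¬P → T)))) ↔ R) → S)}.
F (((((¬T ∧ ¬T) ∨ (T ∨ (T → R))) ∨ (Q ∨ (¬Q ∨ (¬P → T)))) ↔ R) → S): α-rule — add T ((((¬T ∧ ¬T) ∨ (T ∨ (T → R))) ∨ (Q ∨ (¬Q ∨ (¬P → T)))) ↔ R), F S.
T ((((¬T ∧ ¬T) ∨ (T ∨ (T → R))) ∨ (Q ∨ (¬Q ∨ (¬P → T)))) ↔ R): β-rule — branch into T (((¬T ∧ ¬T) ∨ (T ∨ (T → R))) ∨ (Q ∨ (¬Q ∨ (¬P → T)))), T R  //  F (((¬T ∧ ¬T) ∨ (T ∨ (T → R))) ∨ (Q ∨ (¬Q ∨ (¬P → T)))), F R.
  branch 1 (add T (((¬T ∧ ¬T) ∨ (T ∨ (T → R))) ∨ (Q ∨ (¬Q ∨ (¬P → T)))), T R):
    T (((¬T ∧ ¬T) ∨ (T ∨ (T → R))) ∨ (Q ∨ (¬Q ∨ (¬P → T)))): β-rule — branch into T ((¬T ∧ ¬T) ∨ (T ∨ (T → R)))  //  T (Q ∨ (¬Q ∨ (¬P → T))).
      branch 1.1 (add T ((¬T ∧ ¬T) ∨ (T ∨ (T → R)))):
        T ((¬T ∧ ¬T) ∨ (T ∨ (T → R))): β-rule — branch into T (¬T ∧ ¬T)  //  T (T ∨ (T → R)).
          branch 1.1.1 (add T (¬T ∧ ¬T)):
            T (¬T ∧ ¬T): α-rule — add T ¬T, T ¬T.
            ○ open, literals {R=T, S=F, T=F}.
          branch 1.1.2 (add T (T ∨ (T → R))):
            T (T ∨ (T → R)): β-rule — branch into T T  //  T (T → R).
              branch 1.1.2.1 (add T T):
                ○ open, literals {R=T, S=F, T=T}.
              branch 1.1.2.2 (add T (T → R)):
                T (T → R): β-rule — branch into F T  //  T R.
                  branch 1.1.2.2.1 (add F T):
                    ○ open, literals {R=T, S=F, T=F}.
                  branch 1.1.2.2.2 (add T R):
                    ○ open, literals {R=T, S=F}.
      branch 1.2 (add T (Q ∨ (¬Q ∨ (¬P → T)))):
        T (Q ∨ (¬Q ∨ (¬P → T))): β-rule — branch into T Q  //  T (¬Q ∨ (¬P → T)).
          branch 1.2.1 (add T Q):
            ○ open, literals {Q=T, R=T, S=F}.
          branch 1.2.2 (add T (¬Q ∨ (¬P → T))):
            T (¬Q ∨ (¬P → T)): β-rule — branch into T ¬Q  //  T (¬P → T).
              branch 1.2.2.1 (add T ¬Q):
                ○ open, literals {Q=F, R=T, S=F}.
              branch 1.2.2.2 (add T (¬P → T)):
                T (¬P → T): β-rule — branch into F ¬P  //  T T.
                  branch 1.2.2.2.1 (add F ¬P):
                    ○ open, literals {P=T, R=T, S=F}.
                  branch 1.2.2.2.2 (add T T):
                    ○ open, literals {R=T, S=F, T=T}.
  branch 2 (add F (((¬T ∧ ¬T) ∨ (T ∨ (T → R))) ∨ (Q ∨ (¬Q ∨ (¬P → T)))), F R):
    F (((¬T ∧ ¬T) ∨ (T ∨ (T → R))) ∨ (Q ∨ (¬Q ∨ (¬P → T)))): α-rule — add F ((¬T ∧ ¬T) ∨ (T ∨ (T → R))), F (Q ∨ (¬Q ∨ (¬P → T))).
    F ((¬T ∧ ¬T) ∨ (T ∨ (T → R))): α-rule — add F (¬T ∧ ¬T), F (T ∨ (T → R)).
    F (Q ∨ (¬Q ∨ (¬P → T))): α-rule — add F Q, F (¬Q ∨ (¬P → T)).
    F (T ∨ (T → R)): α-rule — add F T, F (T → R).
    F (¬Q ∨ (¬P → T)): α-rule — add F ¬Q, F (¬P → T).
    × closes — contains both Q and ¬Q.
1 branch closed, 8 open.
An open branch gives a countermodel: R=T, S=F, T=F (unmentioned atoms arbitrary); under it the original formula is false.

Not valid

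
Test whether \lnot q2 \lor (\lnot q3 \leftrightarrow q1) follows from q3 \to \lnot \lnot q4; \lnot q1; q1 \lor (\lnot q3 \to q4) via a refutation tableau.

No

Initial set: {T (q3 \to \lnot \lnot q4); T \lnot q1; T (q1 \lor (\lnot q3 \to q4)); F (\lnot q2 \lor (\lnot q3 \leftrightarrow q1))}.
F (\lnot q2 \lor (\lnot q3 \leftrightarrow q1)): α-rule — add F \lnot q2, F (\lnot q3 \leftrightarrow q1).
T (q3 \to \lnot \lnot q4): β-rule — branch into F q3  //  T \lnot \lnot q4.
  branch 1 (add F q3):
    T (q1 \lor (\lnot q3 \to q4)): β-rule — branch into T q1  //  T (\lnot q3 \to q4).
      branch 1.1 (add T q1):
        × closes — contains both q1 and \lnot q1.
      branch 1.2 (add T (\lnot q3 \to q4)):
        F (\lnot q3 \leftrightarrow q1): β-rule — branch into T \lnot q3, F q1  //  F \lnot q3, T q1.
          branch 1.2.1 (add T \lnot q3, F q1):
            T (\lnot q3 \to q4): β-rule — branch into F \lnot q3  //  T q4.
              branch 1.2.1.1 (add F \lnot q3):
                × closes — contains both q3 and \lnot q3.
              branch 1.2.1.2 (add T q4):
                ○ open, literals {q1=F, q2=T, q3=F, q4=T}.
          branch 1.2.2 (add F \lnot q3, T q1):
            × closes — contains both q3 and \lnot q3.
  branch 2 (add T \lnot \lnot q4):
    T \lnot \lnot q4: drop double negation, giving T q4.
    T (q1 \lor (\lnot q3 \to q4)): β-rule — branch into T q1  //  T (\lnot q3 \to q4).
      branch 2.1 (add T q1):
        × closes — contains both q1 and \lnot q1.
      branch 2.2 (add T (\lnot q3 \to q4)):
        F (\lnot q3 \leftrightarrow q1): β-rule — branch into T \lnot q3, F q1  //  F \lnot q3, T q1.
          branch 2.2.1 (add T \lnot q3, F q1):
            T (\lnot q3 \to q4): β-rule — branch into F \lnot q3  //  T q4.
              branch 2.2.1.1 (add F \lnot q3):
                × closes — contains both q3 and \lnot q3.
              branch 2.2.1.2 (add T q4):
                ○ open, literals {q1=F, q2=T, q3=F, q4=T}.
          branch 2.2.2 (add F \lnot q3, T q1):
            × closes — contains both q1 and \lnot q1.
6 branches closed, 2 open.
An open branch gives a countermodel: q1=F, q2=T, q3=F, q4=T (unmentioned atoms arbitrary); the premises hold there but the conclusion fails.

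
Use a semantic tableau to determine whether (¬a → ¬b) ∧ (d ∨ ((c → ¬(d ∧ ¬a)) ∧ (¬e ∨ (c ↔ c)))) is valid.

Assume the negation and expand:
Initial set: {¬((¬a → ¬b) ∧ (d ∨ ((c → ¬(d ∧ ¬a)) ∧ (¬e ∨ (c ↔ c)))))}.
¬((¬a → ¬b) ∧ (d ∨ ((c → ¬(d ∧ ¬a)) ∧ (¬e ∨ (c ↔ c))))): β-rule — branch into ¬(¬a → ¬b)  //  ¬(d ∨ ((c → ¬(d ∧ ¬a)) ∧ (¬e ∨ (c ↔ c)))).
  branch 1 (add ¬(¬a → ¬b)):
    ¬(¬a → ¬b): α-rule — add ¬a, ¬¬b.
    ○ open, literals {a=false, b=true}.
  branch 2 (add ¬(d ∨ ((c → ¬(d ∧ ¬a)) ∧ (¬e ∨ (c ↔ c))))):
    ¬(d ∨ ((c → ¬(d ∧ ¬a)) ∧ (¬e ∨ (c ↔ c)))): α-rule — add ¬d, ¬((c → ¬(d ∧ ¬a)) ∧ (¬e ∨ (c ↔ c))).
    ¬((c → ¬(d ∧ ¬a)) ∧ (¬e ∨ (c ↔ c))): β-rule — branch into ¬(c → ¬(d ∧ ¬a))  //  ¬(¬e ∨ (c ↔ c)).
      branch 2.1 (add ¬(c → ¬(d ∧ ¬a))):
        ¬(c → ¬(d ∧ ¬a)): α-rule — add c, ¬¬(d ∧ ¬a).
        ¬¬(d ∧ ¬a): α-rule — add d, ¬a.
        × closes — contains both d and ¬d.
      branch 2.2 (add ¬(¬e ∨ (c ↔ c))):
        ¬(¬e ∨ (c ↔ c)): α-rule — add ¬¬e, ¬(c ↔ c).
        ¬(c ↔ c): β-rule — branch into c, ¬c  //  ¬c, c.
          branch 2.2.1 (add c, ¬c):
            × closes — contains both c and ¬c.
          branch 2.2.2 (add ¬c, c):
            × closes — contains both c and ¬c.
3 branches closed, 1 open.
An open branch gives a countermodel: a=false, b=true (unmentioned atoms arbitrary); under it the original formula is false.

Not valid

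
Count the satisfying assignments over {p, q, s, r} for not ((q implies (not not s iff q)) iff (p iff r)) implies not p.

12

Initial set: {(not ((q implies (not not s iff q)) iff (p iff r)) implies not p)}.
(not ((q implies (not not s iff q)) iff (p iff r)) implies not p): β-rule — branch into not not ((q implies (not not s iff q)) iff (p iff r))  //  not p.
  branch 1 (add not not ((q implies (not not s iff q)) iff (p iff r))):
    not not ((q implies (not not s iff q)) iff (p iff r)): β-rule — branch into (q implies (not not s iff q)), (p iff r)  //  not (q implies (not not s iff q)), not (p iff r).
      branch 1.1 (add (q implies (not not s iff q)), (p iff r)):
        (q implies (not not s iff q)): β-rule — branch into not q  //  (not not s iff q).
          branch 1.1.1 (add not q):
            (p iff r): β-rule — branch into p, r  //  not p, not r.
              branch 1.1.1.1 (add p, r):
                ○ open, literals {p=T, q=F, r=T}.
              branch 1.1.1.2 (add not p, not r):
                ○ open, literals {p=F, q=F, r=F}.
          branch 1.1.2 (add (not not s iff q)):
            (p iff r): β-rule — branch into p, r  //  not p, not r.
              branch 1.1.2.1 (add p, r):
                (not not s iff q): β-rule — branch into not not s, q  //  not not not s, not q.
                  branch 1.1.2.1.1 (add not not s, q):
                    not not s: drop double negation, giving s.
                    ○ open, literals {p=T, q=T, r=T, s=T}.
                  branch 1.1.2.1.2 (add not not not s, not q):
                    not not not s: drop double negation, giving not s.
                    ○ open, literals {p=T, q=F, r=T, s=F}.
              branch 1.1.2.2 (add not p, not r):
                (not not s iff q): β-rule — branch into not not s, q  //  not not not s, not q.
                  branch 1.1.2.2.1 (add not not s, q):
                    not not s: drop double negation, giving s.
                    ○ open, literals {p=F, q=T, r=F, s=T}.
                  branch 1.1.2.2.2 (add not not not s, not q):
                    not not not s: drop double negation, giving not s.
                    ○ open, literals {p=F, q=F, r=F, s=F}.
      branch 1.2 (add not (q implies (not not s iff q)), not (p iff r)):
        not (q implies (not not s iff q)): α-rule — add q, not (not not s iff q).
        not (p iff r): β-rule — branch into p, not r  //  not p, r.
          branch 1.2.1 (add p, not r):
            not (not not s iff q): β-rule — branch into not not s, not q  //  not not not s, q.
              branch 1.2.1.1 (add not not s, not q):
                × closes — contains both q and not q.
              branch 1.2.1.2 (add not not not s, q):
                not not not s: drop double negation, giving not s.
                ○ open, literals {p=T, q=T, r=F, s=F}.
          branch 1.2.2 (add not p, r):
            not (not not s iff q): β-rule — branch into not not s, not q  //  not not not s, q.
              branch 1.2.2.1 (add not not s, not q):
                × closes — contains both q and not q.
              branch 1.2.2.2 (add not not not s, q):
                not not not s: drop double negation, giving not s.
                ○ open, literals {p=F, q=T, r=T, s=F}.
  branch 2 (add not p):
    ○ open, literals {p=F}.
2 branches closed, 9 open.
Each open branch fixes some atoms; the unmentioned ones are free. Counting distinct full assignments: branch {p=T, q=F, r=T} (s) contributes 2 new; branch {p=F, q=F, r=F} (s) contributes 2 new; branch {p=T, q=T, r=T, s=T} (none free) contributes 1 new; branch {p=T, q=F, r=T, s=F} (none free) contributes 0 new; branch {p=F, q=T, r=F, s=T} (none free) contributes 1 new; branch {p=F, q=F, r=F, s=F} (none free) contributes 0 new; branch {p=T, q=T, r=F, s=F} (none free) contributes 1 new; branch {p=F, q=T, r=T, s=F} (none free) contributes 1 new; branch {p=F} (q, s, r) contributes 4 new. Total: 12.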